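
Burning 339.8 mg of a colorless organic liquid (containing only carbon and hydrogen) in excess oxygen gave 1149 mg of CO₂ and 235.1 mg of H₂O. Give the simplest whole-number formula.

CH

mol C = 1.149 g CO₂ ÷ 44.009 g/mol = 0.026108 mol
mol H = 2 × 0.2351 g H₂O ÷ 18.015 g/mol = 0.026100 mol
Divide by the smallest (0.026100 mol): C 1.000, H 1.000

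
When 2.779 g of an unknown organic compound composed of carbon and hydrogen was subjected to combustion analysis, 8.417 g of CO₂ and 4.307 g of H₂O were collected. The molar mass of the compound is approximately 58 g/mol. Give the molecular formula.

mol C = 8.417 g CO₂ ÷ 44.009 g/mol = 0.19126 mol
mol H = 2 × 4.307 g H₂O ÷ 18.015 g/mol = 0.47816 mol
Divide by the smallest (0.19126 mol): C 1.000, H 2.500
Multiplying each by 2 gives whole numbers: C 2.00, H 5.00
Empirical formula: C2H5
Empirical-formula mass = 29.06 g/mol; 58 ÷ 29.06 ≈ 2, so the molecular formula is C4H10.

C4H10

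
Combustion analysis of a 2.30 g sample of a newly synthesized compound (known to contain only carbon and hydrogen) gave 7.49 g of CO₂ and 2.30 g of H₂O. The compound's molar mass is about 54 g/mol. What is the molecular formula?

C4H6

mol C = 7.49 g CO₂ ÷ 44.009 g/mol = 0.1702 mol
mol H = 2 × 2.30 g H₂O ÷ 18.015 g/mol = 0.2553 mol
Divide by the smallest (0.1702 mol): C 1.000, H 1.500
Multiplying each by 2 gives whole numbers: C 2.00, H 3.00
Empirical formula: C2H3
Empirical-formula mass = 27.05 g/mol; 54 ÷ 27.05 ≈ 2, so the molecular formula is C4H6.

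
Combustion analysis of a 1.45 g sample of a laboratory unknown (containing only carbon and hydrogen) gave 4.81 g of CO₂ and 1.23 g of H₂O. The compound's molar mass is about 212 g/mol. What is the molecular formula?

C16H20

mol C = 4.81 g CO₂ ÷ 44.009 g/mol = 0.1093 mol
mol H = 2 × 1.23 g H₂O ÷ 18.015 g/mol = 0.1366 mol
Divide by the smallest (0.1093 mol): C 1.000, H 1.249
Multiplying each by 4 gives whole numbers: C 4.00, H 5.00
Empirical formula: C4H5
Empirical-formula mass = 53.08 g/mol; 212 ÷ 53.08 ≈ 4, so the molecular formula is C16H20.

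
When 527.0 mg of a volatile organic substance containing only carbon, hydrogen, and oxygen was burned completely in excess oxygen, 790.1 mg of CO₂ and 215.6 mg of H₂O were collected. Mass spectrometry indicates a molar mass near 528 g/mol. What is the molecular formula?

C18H24O18

mol C = 0.7901 g CO₂ ÷ 44.009 g/mol = 0.017953 mol
mol H = 2 × 0.2156 g H₂O ÷ 18.015 g/mol = 0.023936 mol
mass O = 0.5270 − (0.21564 + 0.024127) = 0.28724 g → mol O = 0.28724 ÷ 15.999 = 0.017953 mol
Divide by the smallest (0.017953 mol): C 1.000, H 1.333, O 1.000
Multiplying each by 3 gives whole numbers: C 3.00, H 4.00, O 3.00
Empirical formula: C3H4O3
Empirical-formula mass = 88.06 g/mol; 528 ÷ 88.06 ≈ 6, so the molecular formula is C18H24O18.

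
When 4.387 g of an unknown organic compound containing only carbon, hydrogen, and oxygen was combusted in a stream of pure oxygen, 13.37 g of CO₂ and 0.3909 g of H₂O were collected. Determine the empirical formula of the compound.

mol C = 13.37 g CO₂ ÷ 44.009 g/mol = 0.30380 mol
mol H = 2 × 0.3909 g H₂O ÷ 18.015 g/mol = 0.043397 mol
mass O = 4.387 − (3.6490 + 0.043744) = 0.69430 g → mol O = 0.69430 ÷ 15.999 = 0.043396 mol
Divide by the smallest (0.043396 mol): C 7.001, H 1.000, O 1.000

C7HO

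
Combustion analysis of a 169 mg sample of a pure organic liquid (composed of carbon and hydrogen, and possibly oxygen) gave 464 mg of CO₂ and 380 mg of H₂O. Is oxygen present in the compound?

no

mol C = 0.464 g CO₂ ÷ 44.009 g/mol = 0.01054 mol
mol H = 2 × 0.380 g H₂O ÷ 18.015 g/mol = 0.04219 mol
C and H together account for 0.1692 g — essentially the entire 0.169 g sample — so the compound contains no oxygen.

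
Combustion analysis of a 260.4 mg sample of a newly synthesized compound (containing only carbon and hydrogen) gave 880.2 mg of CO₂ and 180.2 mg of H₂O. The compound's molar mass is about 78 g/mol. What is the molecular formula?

mol C = 0.8802 g CO₂ ÷ 44.009 g/mol = 0.020000 mol
mol H = 2 × 0.1802 g H₂O ÷ 18.015 g/mol = 0.020006 mol
Divide by the smallest (0.020000 mol): C 1.000, H 1.000
Empirical formula: CH
Empirical-formula mass = 13.02 g/mol; 78 ÷ 13.02 ≈ 6, so the molecular formula is C6H6.

C6H6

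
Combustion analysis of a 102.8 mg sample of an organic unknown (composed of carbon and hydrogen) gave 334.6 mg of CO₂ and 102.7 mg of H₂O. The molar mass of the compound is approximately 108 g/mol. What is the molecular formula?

mol C = 0.3346 g CO₂ ÷ 44.009 g/mol = 0.0076030 mol
mol H = 2 × 0.1027 g H₂O ÷ 18.015 g/mol = 0.011402 mol
Divide by the smallest (0.0076030 mol): C 1.000, H 1.500
Multiplying each by 2 gives whole numbers: C 2.00, H 3.00
Empirical formula: C2H3
Empirical-formula mass = 27.05 g/mol; 108 ÷ 27.05 ≈ 4, so the molecular formula is C8H12.

C8H12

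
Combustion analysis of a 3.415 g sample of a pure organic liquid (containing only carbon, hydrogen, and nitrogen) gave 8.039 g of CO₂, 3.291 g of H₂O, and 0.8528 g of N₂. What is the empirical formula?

mol C = 8.039 g CO₂ ÷ 44.009 g/mol = 0.18267 mol
mol H = 2 × 3.291 g H₂O ÷ 18.015 g/mol = 0.36536 mol
mol N = 2 × 0.8528 g N₂ ÷ 28.014 g/mol = 0.060884 mol
Divide by the smallest (0.060884 mol): C 3.000, H 6.001, N 1.000

C3H6N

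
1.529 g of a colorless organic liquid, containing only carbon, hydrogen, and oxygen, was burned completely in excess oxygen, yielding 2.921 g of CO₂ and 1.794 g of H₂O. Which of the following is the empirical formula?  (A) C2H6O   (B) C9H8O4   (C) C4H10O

(A) C2H6O

mol C = 2.921 g CO₂ ÷ 44.009 g/mol = 0.066373 mol
mol H = 2 × 1.794 g H₂O ÷ 18.015 g/mol = 0.19917 mol
mass O = 1.529 − (0.79720 + 0.20076) = 0.53104 g → mol O = 0.53104 ÷ 15.999 = 0.033192 mol
Divide by the smallest (0.033192 mol): C 2.000, H 6.000, O 1.000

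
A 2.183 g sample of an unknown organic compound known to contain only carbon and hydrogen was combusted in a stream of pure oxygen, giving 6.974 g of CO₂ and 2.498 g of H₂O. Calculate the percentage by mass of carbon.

87.19%

mol C = 6.974 g CO₂ ÷ 44.009 g/mol = 0.15847 mol
mol H = 2 × 2.498 g H₂O ÷ 18.015 g/mol = 0.27732 mol
mass % C = 1.9034 g ÷ 2.183 g × 100%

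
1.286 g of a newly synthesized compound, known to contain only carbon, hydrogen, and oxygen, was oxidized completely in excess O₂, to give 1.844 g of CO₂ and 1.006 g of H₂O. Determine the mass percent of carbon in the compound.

39.13%

mol C = 1.844 g CO₂ ÷ 44.009 g/mol = 0.041901 mol
mol H = 2 × 1.006 g H₂O ÷ 18.015 g/mol = 0.11168 mol
mass O = 1.286 − (0.50327 + 0.11258) = 0.67015 g → mol O = 0.67015 ÷ 15.999 = 0.041887 mol
mass % C = 0.50327 g ÷ 1.286 g × 100%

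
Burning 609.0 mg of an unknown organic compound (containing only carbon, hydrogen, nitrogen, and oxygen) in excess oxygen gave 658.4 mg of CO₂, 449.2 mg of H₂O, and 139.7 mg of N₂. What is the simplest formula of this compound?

C3H10N2O3

mol C = 0.6584 g CO₂ ÷ 44.009 g/mol = 0.014961 mol
mol H = 2 × 0.4492 g H₂O ÷ 18.015 g/mol = 0.049870 mol
mol N = 2 × 0.1397 g N₂ ÷ 28.014 g/mol = 0.0099736 mol
mass O = 0.6090 − (0.17969 + 0.050269 + 0.13970) = 0.23934 g → mol O = 0.23934 ÷ 15.999 = 0.014960 mol
Divide by the smallest (0.0099736 mol): C 1.500, H 5.000, N 1.000, O 1.500
Multiplying each by 2 gives whole numbers: C 3.00, H 10.00, N 2.00, O 3.00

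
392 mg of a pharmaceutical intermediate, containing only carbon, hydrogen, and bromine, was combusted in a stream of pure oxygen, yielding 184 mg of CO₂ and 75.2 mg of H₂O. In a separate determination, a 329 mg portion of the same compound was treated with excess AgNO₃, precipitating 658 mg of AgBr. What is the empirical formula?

mol C = 0.184 g CO₂ ÷ 44.009 g/mol = 0.004181 mol
mol H = 2 × 0.0752 g H₂O ÷ 18.015 g/mol = 0.008349 mol
From the AgBr data: mol Br per gram of compound = (0.658 ÷ 187.772) ÷ 0.329 = 0.01065 mol/g, so in the 0.392 g combustion sample mol Br = 0.004175 mol
Divide by the smallest (0.004175 mol): C 1.001, H 2.000, Br 1.000

CH2Br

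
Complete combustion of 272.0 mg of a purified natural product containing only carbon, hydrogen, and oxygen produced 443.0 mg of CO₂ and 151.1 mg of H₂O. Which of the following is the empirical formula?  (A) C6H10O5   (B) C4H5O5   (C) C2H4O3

(A) C6H10O5

mol C = 0.4430 g CO₂ ÷ 44.009 g/mol = 0.010066 mol
mol H = 2 × 0.1511 g H₂O ÷ 18.015 g/mol = 0.016775 mol
mass O = 0.2720 − (0.12090 + 0.016909) = 0.13419 g → mol O = 0.13419 ÷ 15.999 = 0.0083872 mol
Divide by the smallest (0.0083872 mol): C 1.200, H 2.000, O 1.000
Multiplying each by 5 gives whole numbers: C 6.00, H 10.00, O 5.00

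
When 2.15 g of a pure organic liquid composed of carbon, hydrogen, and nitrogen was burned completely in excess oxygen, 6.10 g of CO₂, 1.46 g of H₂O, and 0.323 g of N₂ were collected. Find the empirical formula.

C6H7N

mol C = 6.10 g CO₂ ÷ 44.009 g/mol = 0.1386 mol
mol H = 2 × 1.46 g H₂O ÷ 18.015 g/mol = 0.1621 mol
mol N = 2 × 0.323 g N₂ ÷ 28.014 g/mol = 0.02306 mol
Divide by the smallest (0.02306 mol): C 6.011, H 7.029, N 1.000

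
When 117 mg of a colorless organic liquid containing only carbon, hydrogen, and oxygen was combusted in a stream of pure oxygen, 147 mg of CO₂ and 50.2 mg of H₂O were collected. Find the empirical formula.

C3H5O4

mol C = 0.147 g CO₂ ÷ 44.009 g/mol = 0.003340 mol
mol H = 2 × 0.0502 g H₂O ÷ 18.015 g/mol = 0.005573 mol
mass O = 0.117 − (0.04012 + 0.005618) = 0.07126 g → mol O = 0.07126 ÷ 15.999 = 0.004454 mol
Divide by the smallest (0.003340 mol): C 1.000, H 1.668, O 1.334
Multiplying each by 3 gives whole numbers: C 3.00, H 5.01, O 4.00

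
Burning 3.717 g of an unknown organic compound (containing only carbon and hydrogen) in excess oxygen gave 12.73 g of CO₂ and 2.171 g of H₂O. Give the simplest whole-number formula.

mol C = 12.73 g CO₂ ÷ 44.009 g/mol = 0.28926 mol
mol H = 2 × 2.171 g H₂O ÷ 18.015 g/mol = 0.24102 mol
Divide by the smallest (0.24102 mol): C 1.200, H 1.000
Multiplying each by 5 gives whole numbers: C 6.00, H 5.00

C6H5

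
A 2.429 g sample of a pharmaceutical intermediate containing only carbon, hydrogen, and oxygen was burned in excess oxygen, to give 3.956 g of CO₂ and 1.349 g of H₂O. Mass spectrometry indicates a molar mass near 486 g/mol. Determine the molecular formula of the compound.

C18H30O15

mol C = 3.956 g CO₂ ÷ 44.009 g/mol = 0.089891 mol
mol H = 2 × 1.349 g H₂O ÷ 18.015 g/mol = 0.14976 mol
mass O = 2.429 − (1.0797 + 0.15096) = 1.1984 g → mol O = 1.1984 ÷ 15.999 = 0.074902 mol
Divide by the smallest (0.074902 mol): C 1.200, H 1.999, O 1.000
Multiplying each by 5 gives whole numbers: C 6.00, H 10.00, O 5.00
Empirical formula: C6H10O5
Empirical-formula mass = 162.14 g/mol; 486 ÷ 162.14 ≈ 3, so the molecular formula is C18H30O15.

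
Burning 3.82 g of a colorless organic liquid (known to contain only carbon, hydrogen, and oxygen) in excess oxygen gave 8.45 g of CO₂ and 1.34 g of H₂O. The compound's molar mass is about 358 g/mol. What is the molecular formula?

mol C = 8.45 g CO₂ ÷ 44.009 g/mol = 0.1920 mol
mol H = 2 × 1.34 g H₂O ÷ 18.015 g/mol = 0.1488 mol
mass O = 3.82 − (2.306 + 0.1500) = 1.364 g → mol O = 1.364 ÷ 15.999 = 0.08525 mol
Divide by the smallest (0.08525 mol): C 2.252, H 1.745, O 1.000
Multiplying each by 4 gives whole numbers: C 9.01, H 6.98, O 4.00
Empirical formula: C9H7O4
Empirical-formula mass = 179.15 g/mol; 358 ÷ 179.15 ≈ 2, so the molecular formula is C18H14O8.

C18H14O8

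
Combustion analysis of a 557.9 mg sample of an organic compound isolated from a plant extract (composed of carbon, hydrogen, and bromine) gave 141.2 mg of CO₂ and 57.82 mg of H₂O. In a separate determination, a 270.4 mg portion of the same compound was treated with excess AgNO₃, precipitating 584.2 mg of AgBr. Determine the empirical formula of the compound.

CH2Br2

mol C = 0.1412 g CO₂ ÷ 44.009 g/mol = 0.0032084 mol
mol H = 2 × 0.05782 g H₂O ÷ 18.015 g/mol = 0.0064191 mol
From the AgBr data: mol Br per gram of compound = (0.5842 ÷ 187.772) ÷ 0.2704 = 0.011506 mol/g, so in the 0.5579 g combustion sample mol Br = 0.0064192 mol
Divide by the smallest (0.0032084 mol): C 1.000, H 2.001, Br 2.001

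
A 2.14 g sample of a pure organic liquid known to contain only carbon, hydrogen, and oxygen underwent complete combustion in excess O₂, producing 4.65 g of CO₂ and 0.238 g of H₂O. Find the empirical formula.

C4HO2

mol C = 4.65 g CO₂ ÷ 44.009 g/mol = 0.1057 mol
mol H = 2 × 0.238 g H₂O ÷ 18.015 g/mol = 0.02642 mol
mass O = 2.14 − (1.269 + 0.02663) = 0.8443 g → mol O = 0.8443 ÷ 15.999 = 0.05277 mol
Divide by the smallest (0.02642 mol): C 3.999, H 1.000, O 1.997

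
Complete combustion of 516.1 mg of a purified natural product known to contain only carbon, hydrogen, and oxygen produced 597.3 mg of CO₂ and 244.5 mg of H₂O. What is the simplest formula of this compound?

mol C = 0.5973 g CO₂ ÷ 44.009 g/mol = 0.013572 mol
mol H = 2 × 0.2445 g H₂O ÷ 18.015 g/mol = 0.027144 mol
mass O = 0.5161 − (0.16302 + 0.027361) = 0.32572 g → mol O = 0.32572 ÷ 15.999 = 0.020359 mol
Divide by the smallest (0.013572 mol): C 1.000, H 2.000, O 1.500
Multiplying each by 2 gives whole numbers: C 2.00, H 4.00, O 3.00

C2H4O3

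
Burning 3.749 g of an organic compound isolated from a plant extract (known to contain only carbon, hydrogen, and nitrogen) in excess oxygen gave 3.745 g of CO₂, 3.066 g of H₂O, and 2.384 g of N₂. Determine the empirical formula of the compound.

CH4N2

mol C = 3.745 g CO₂ ÷ 44.009 g/mol = 0.085096 mol
mol H = 2 × 3.066 g H₂O ÷ 18.015 g/mol = 0.34038 mol
mol N = 2 × 2.384 g N₂ ÷ 28.014 g/mol = 0.17020 mol
Divide by the smallest (0.085096 mol): C 1.000, H 4.000, N 2.000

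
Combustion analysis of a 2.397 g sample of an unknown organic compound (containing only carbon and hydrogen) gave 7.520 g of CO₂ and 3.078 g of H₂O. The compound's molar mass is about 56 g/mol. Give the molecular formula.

mol C = 7.520 g CO₂ ÷ 44.009 g/mol = 0.17087 mol
mol H = 2 × 3.078 g H₂O ÷ 18.015 g/mol = 0.34172 mol
Divide by the smallest (0.17087 mol): C 1.000, H 2.000
Empirical formula: CH2
Empirical-formula mass = 14.03 g/mol; 56 ÷ 14.03 ≈ 4, so the molecular formula is C4H8.

C4H8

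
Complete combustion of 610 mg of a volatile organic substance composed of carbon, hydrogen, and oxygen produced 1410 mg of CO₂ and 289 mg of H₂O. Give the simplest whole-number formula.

C8H8O3

mol C = 1.41 g CO₂ ÷ 44.009 g/mol = 0.03204 mol
mol H = 2 × 0.289 g H₂O ÷ 18.015 g/mol = 0.03208 mol
mass O = 0.610 − (0.3848 + 0.03234) = 0.1928 g → mol O = 0.1928 ÷ 15.999 = 0.01205 mol
Divide by the smallest (0.01205 mol): C 2.658, H 2.662, O 1.000
Multiplying each by 3 gives whole numbers: C 7.97, H 7.99, O 3.00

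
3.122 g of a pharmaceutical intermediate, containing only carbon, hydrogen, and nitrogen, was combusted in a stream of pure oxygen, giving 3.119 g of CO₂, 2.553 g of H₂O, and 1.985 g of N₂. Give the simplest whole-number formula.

mol C = 3.119 g CO₂ ÷ 44.009 g/mol = 0.070872 mol
mol H = 2 × 2.553 g H₂O ÷ 18.015 g/mol = 0.28343 mol
mol N = 2 × 1.985 g N₂ ÷ 28.014 g/mol = 0.14171 mol
Divide by the smallest (0.070872 mol): C 1.000, H 3.999, N 2.000

CH4N2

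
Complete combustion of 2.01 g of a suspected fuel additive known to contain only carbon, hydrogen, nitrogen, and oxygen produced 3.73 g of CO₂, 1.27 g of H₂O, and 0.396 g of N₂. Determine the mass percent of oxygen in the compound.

mol C = 3.73 g CO₂ ÷ 44.009 g/mol = 0.08476 mol
mol H = 2 × 1.27 g H₂O ÷ 18.015 g/mol = 0.1410 mol
mol N = 2 × 0.396 g N₂ ÷ 28.014 g/mol = 0.02827 mol
mass O = 2.01 − (1.018 + 0.1421 + 0.3960) = 0.4539 g → mol O = 0.4539 ÷ 15.999 = 0.02837 mol
mass % O = 0.4539 g ÷ 2.01 g × 100%

22.6%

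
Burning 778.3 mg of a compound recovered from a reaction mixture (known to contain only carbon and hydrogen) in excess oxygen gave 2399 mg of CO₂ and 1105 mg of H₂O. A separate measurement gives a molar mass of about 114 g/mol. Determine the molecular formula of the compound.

C8H18

mol C = 2.399 g CO₂ ÷ 44.009 g/mol = 0.054512 mol
mol H = 2 × 1.105 g H₂O ÷ 18.015 g/mol = 0.12268 mol
Divide by the smallest (0.054512 mol): C 1.000, H 2.250
Multiplying each by 4 gives whole numbers: C 4.00, H 9.00
Empirical formula: C4H9
Empirical-formula mass = 57.12 g/mol; 114 ÷ 57.12 ≈ 2, so the molecular formula is C8H18.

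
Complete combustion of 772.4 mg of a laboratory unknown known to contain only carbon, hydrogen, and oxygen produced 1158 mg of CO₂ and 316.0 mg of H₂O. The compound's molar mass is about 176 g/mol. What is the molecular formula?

C6H8O6

mol C = 1.158 g CO₂ ÷ 44.009 g/mol = 0.026313 mol
mol H = 2 × 0.3160 g H₂O ÷ 18.015 g/mol = 0.035082 mol
mass O = 0.7724 − (0.31604 + 0.035363) = 0.42099 g → mol O = 0.42099 ÷ 15.999 = 0.026314 mol
Divide by the smallest (0.026313 mol): C 1.000, H 1.333, O 1.000
Multiplying each by 3 gives whole numbers: C 3.00, H 4.00, O 3.00
Empirical formula: C3H4O3
Empirical-formula mass = 88.06 g/mol; 176 ÷ 88.06 ≈ 2, so the molecular formula is C6H8O6.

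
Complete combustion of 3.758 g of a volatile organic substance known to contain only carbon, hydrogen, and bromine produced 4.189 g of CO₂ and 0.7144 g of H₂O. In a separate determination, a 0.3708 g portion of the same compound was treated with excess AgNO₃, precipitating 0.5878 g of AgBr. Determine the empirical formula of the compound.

mol C = 4.189 g CO₂ ÷ 44.009 g/mol = 0.095185 mol
mol H = 2 × 0.7144 g H₂O ÷ 18.015 g/mol = 0.079312 mol
From the AgBr data: mol Br per gram of compound = (0.5878 ÷ 187.772) ÷ 0.3708 = 0.0084423 mol/g, so in the 3.758 g combustion sample mol Br = 0.031726 mol
Divide by the smallest (0.031726 mol): C 3.000, H 2.500, Br 1.000
Multiplying each by 2 gives whole numbers: C 6.00, H 5.00, Br 2.00

C6H5Br2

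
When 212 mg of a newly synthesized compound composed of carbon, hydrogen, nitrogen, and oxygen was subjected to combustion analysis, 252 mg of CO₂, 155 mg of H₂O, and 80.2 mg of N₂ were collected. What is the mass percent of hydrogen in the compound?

mol C = 0.252 g CO₂ ÷ 44.009 g/mol = 0.005726 mol
mol H = 2 × 0.155 g H₂O ÷ 18.015 g/mol = 0.01721 mol
mol N = 2 × 0.0802 g N₂ ÷ 28.014 g/mol = 0.005726 mol
mass O = 0.212 − (0.06878 + 0.01735 + 0.08020) = 0.04568 g → mol O = 0.04568 ÷ 15.999 = 0.002855 mol
mass % H = 0.01735 g ÷ 0.212 g × 100%

8.2%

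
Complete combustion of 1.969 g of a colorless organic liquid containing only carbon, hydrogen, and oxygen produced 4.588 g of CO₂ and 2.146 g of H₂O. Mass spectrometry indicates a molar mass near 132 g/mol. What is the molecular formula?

C7H16O2

mol C = 4.588 g CO₂ ÷ 44.009 g/mol = 0.10425 mol
mol H = 2 × 2.146 g H₂O ÷ 18.015 g/mol = 0.23825 mol
mass O = 1.969 − (1.2522 + 0.24015) = 0.47668 g → mol O = 0.47668 ÷ 15.999 = 0.029795 mol
Divide by the smallest (0.029795 mol): C 3.499, H 7.996, O 1.000
Multiplying each by 2 gives whole numbers: C 7.00, H 15.99, O 2.00
Empirical formula: C7H16O2
Empirical-formula mass = 132.20 g/mol; 132 ÷ 132.20 ≈ 1, so the molecular formula is C7H16O2.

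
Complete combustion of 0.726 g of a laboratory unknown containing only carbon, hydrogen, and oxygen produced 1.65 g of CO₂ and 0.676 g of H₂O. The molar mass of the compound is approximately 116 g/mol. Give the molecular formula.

C6H12O2

mol C = 1.65 g CO₂ ÷ 44.009 g/mol = 0.03749 mol
mol H = 2 × 0.676 g H₂O ÷ 18.015 g/mol = 0.07505 mol
mass O = 0.726 − (0.4503 + 0.07565) = 0.2000 g → mol O = 0.2000 ÷ 15.999 = 0.01250 mol
Divide by the smallest (0.01250 mol): C 2.999, H 6.003, O 1.000
Empirical formula: C3H6O
Empirical-formula mass = 58.08 g/mol; 116 ÷ 58.08 ≈ 2, so the molecular formula is C6H12O2.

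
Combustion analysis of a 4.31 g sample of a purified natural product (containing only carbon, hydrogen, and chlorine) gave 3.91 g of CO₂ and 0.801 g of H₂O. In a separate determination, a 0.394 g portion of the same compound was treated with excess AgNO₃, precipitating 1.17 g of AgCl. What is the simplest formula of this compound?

CHCl

mol C = 3.91 g CO₂ ÷ 44.009 g/mol = 0.08885 mol
mol H = 2 × 0.801 g H₂O ÷ 18.015 g/mol = 0.08893 mol
From the AgCl data: mol Cl per gram of compound = (1.17 ÷ 143.318) ÷ 0.394 = 0.02072 mol/g, so in the 4.31 g combustion sample mol Cl = 0.08930 mol
Divide by the smallest (0.08885 mol): C 1.000, H 1.001, Cl 1.005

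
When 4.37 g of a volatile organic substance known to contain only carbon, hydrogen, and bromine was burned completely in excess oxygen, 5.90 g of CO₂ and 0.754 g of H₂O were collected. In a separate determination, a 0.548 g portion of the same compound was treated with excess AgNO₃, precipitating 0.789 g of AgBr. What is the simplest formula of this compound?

mol C = 5.90 g CO₂ ÷ 44.009 g/mol = 0.1341 mol
mol H = 2 × 0.754 g H₂O ÷ 18.015 g/mol = 0.08371 mol
From the AgBr data: mol Br per gram of compound = (0.789 ÷ 187.772) ÷ 0.548 = 0.007668 mol/g, so in the 4.37 g combustion sample mol Br = 0.03351 mol
Divide by the smallest (0.03351 mol): C 4.001, H 2.498, Br 1.000
Multiplying each by 2 gives whole numbers: C 8.00, H 5.00, Br 2.00

C8H5Br2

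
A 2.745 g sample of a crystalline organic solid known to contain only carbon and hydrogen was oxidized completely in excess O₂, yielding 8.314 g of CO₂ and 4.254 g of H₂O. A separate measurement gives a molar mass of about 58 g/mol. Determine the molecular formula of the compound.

C4H10

mol C = 8.314 g CO₂ ÷ 44.009 g/mol = 0.18892 mol
mol H = 2 × 4.254 g H₂O ÷ 18.015 g/mol = 0.47227 mol
Divide by the smallest (0.18892 mol): C 1.000, H 2.500
Multiplying each by 2 gives whole numbers: C 2.00, H 5.00
Empirical formula: C2H5
Empirical-formula mass = 29.06 g/mol; 58 ÷ 29.06 ≈ 2, so the molecular formula is C4H10.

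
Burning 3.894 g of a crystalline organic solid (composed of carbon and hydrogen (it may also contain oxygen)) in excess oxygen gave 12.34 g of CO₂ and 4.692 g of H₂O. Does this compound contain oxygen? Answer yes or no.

mol C = 12.34 g CO₂ ÷ 44.009 g/mol = 0.28040 mol
mol H = 2 × 4.692 g H₂O ÷ 18.015 g/mol = 0.52090 mol
C and H together account for 3.8929 g — essentially the entire 3.894 g sample — so the compound contains no oxygen.

no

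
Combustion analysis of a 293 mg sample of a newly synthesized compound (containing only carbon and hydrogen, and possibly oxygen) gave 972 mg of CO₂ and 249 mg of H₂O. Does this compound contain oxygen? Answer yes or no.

no

mol C = 0.972 g CO₂ ÷ 44.009 g/mol = 0.02209 mol
mol H = 2 × 0.249 g H₂O ÷ 18.015 g/mol = 0.02764 mol
C and H together account for 0.2931 g — essentially the entire 0.293 g sample — so the compound contains no oxygen.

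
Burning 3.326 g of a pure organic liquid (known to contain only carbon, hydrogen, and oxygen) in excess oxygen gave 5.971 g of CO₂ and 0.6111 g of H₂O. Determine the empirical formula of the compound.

C4H2O3

mol C = 5.971 g CO₂ ÷ 44.009 g/mol = 0.13568 mol
mol H = 2 × 0.6111 g H₂O ÷ 18.015 g/mol = 0.067843 mol
mass O = 3.326 − (1.6296 + 0.068386) = 1.6280 g → mol O = 1.6280 ÷ 15.999 = 0.10176 mol
Divide by the smallest (0.067843 mol): C 2.000, H 1.000, O 1.500
Multiplying each by 2 gives whole numbers: C 4.00, H 2.00, O 3.00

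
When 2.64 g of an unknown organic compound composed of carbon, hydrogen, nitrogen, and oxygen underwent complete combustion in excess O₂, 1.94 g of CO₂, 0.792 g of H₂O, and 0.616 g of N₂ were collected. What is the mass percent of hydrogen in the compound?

3.4%

mol C = 1.94 g CO₂ ÷ 44.009 g/mol = 0.04408 mol
mol H = 2 × 0.792 g H₂O ÷ 18.015 g/mol = 0.08793 mol
mol N = 2 × 0.616 g N₂ ÷ 28.014 g/mol = 0.04398 mol
mass O = 2.64 − (0.5295 + 0.08863 + 0.6160) = 1.406 g → mol O = 1.406 ÷ 15.999 = 0.08787 mol
mass % H = 0.08863 g ÷ 2.64 g × 100%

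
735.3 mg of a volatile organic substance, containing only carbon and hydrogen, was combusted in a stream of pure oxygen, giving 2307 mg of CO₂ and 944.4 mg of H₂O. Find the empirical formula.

CH2

mol C = 2.307 g CO₂ ÷ 44.009 g/mol = 0.052421 mol
mol H = 2 × 0.9444 g H₂O ÷ 18.015 g/mol = 0.10485 mol
Divide by the smallest (0.052421 mol): C 1.000, H 2.000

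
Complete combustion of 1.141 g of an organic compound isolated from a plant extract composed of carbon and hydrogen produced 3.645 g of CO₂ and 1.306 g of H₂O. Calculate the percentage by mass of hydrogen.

12.81%

mol C = 3.645 g CO₂ ÷ 44.009 g/mol = 0.082824 mol
mol H = 2 × 1.306 g H₂O ÷ 18.015 g/mol = 0.14499 mol
mass % H = 0.14615 g ÷ 1.141 g × 100%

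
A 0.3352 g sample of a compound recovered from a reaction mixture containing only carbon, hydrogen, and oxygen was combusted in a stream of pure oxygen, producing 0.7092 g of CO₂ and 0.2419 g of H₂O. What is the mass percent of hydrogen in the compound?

mol C = 0.7092 g CO₂ ÷ 44.009 g/mol = 0.016115 mol
mol H = 2 × 0.2419 g H₂O ÷ 18.015 g/mol = 0.026855 mol
mass O = 0.3352 − (0.19356 + 0.027070) = 0.11457 g → mol O = 0.11457 ÷ 15.999 = 0.0071613 mol
mass % H = 0.027070 g ÷ 0.3352 g × 100%

8.08%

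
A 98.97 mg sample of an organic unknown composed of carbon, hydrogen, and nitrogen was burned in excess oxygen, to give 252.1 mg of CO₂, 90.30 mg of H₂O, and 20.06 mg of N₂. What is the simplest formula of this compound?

C4H7N

mol C = 0.2521 g CO₂ ÷ 44.009 g/mol = 0.0057284 mol
mol H = 2 × 0.09030 g H₂O ÷ 18.015 g/mol = 0.010025 mol
mol N = 2 × 0.02006 g N₂ ÷ 28.014 g/mol = 0.0014321 mol
Divide by the smallest (0.0014321 mol): C 4.000, H 7.000, N 1.000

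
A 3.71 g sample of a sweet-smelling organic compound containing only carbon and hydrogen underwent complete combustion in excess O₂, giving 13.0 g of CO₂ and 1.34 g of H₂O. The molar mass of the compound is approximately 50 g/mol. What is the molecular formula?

mol C = 13.0 g CO₂ ÷ 44.009 g/mol = 0.2954 mol
mol H = 2 × 1.34 g H₂O ÷ 18.015 g/mol = 0.1488 mol
Divide by the smallest (0.1488 mol): C 1.986, H 1.000
Empirical formula: C2H
Empirical-formula mass = 25.03 g/mol; 50 ÷ 25.03 ≈ 2, so the molecular formula is C4H2.

C4H2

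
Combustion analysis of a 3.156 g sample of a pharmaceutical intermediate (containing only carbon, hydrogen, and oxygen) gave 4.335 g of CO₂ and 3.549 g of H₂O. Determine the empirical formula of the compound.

CH4O

mol C = 4.335 g CO₂ ÷ 44.009 g/mol = 0.098503 mol
mol H = 2 × 3.549 g H₂O ÷ 18.015 g/mol = 0.39400 mol
mass O = 3.156 − (1.1831 + 0.39716) = 1.5757 g → mol O = 1.5757 ÷ 15.999 = 0.098489 mol
Divide by the smallest (0.098489 mol): C 1.000, H 4.000, O 1.000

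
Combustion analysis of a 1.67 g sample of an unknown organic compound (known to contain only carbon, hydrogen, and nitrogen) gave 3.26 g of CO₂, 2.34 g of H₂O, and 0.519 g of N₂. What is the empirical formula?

mol C = 3.26 g CO₂ ÷ 44.009 g/mol = 0.07408 mol
mol H = 2 × 2.34 g H₂O ÷ 18.015 g/mol = 0.2598 mol
mol N = 2 × 0.519 g N₂ ÷ 28.014 g/mol = 0.03705 mol
Divide by the smallest (0.03705 mol): C 1.999, H 7.011, N 1.000

C2H7N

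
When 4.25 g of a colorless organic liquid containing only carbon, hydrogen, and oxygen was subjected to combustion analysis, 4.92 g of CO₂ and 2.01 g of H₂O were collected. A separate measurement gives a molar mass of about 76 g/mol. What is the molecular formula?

mol C = 4.92 g CO₂ ÷ 44.009 g/mol = 0.1118 mol
mol H = 2 × 2.01 g H₂O ÷ 18.015 g/mol = 0.2231 mol
mass O = 4.25 − (1.343 + 0.2249) = 2.682 g → mol O = 2.682 ÷ 15.999 = 0.1677 mol
Divide by the smallest (0.1118 mol): C 1.000, H 1.996, O 1.500
Multiplying each by 2 gives whole numbers: C 2.00, H 3.99, O 3.00
Empirical formula: C2H4O3
Empirical-formula mass = 76.05 g/mol; 76 ÷ 76.05 ≈ 1, so the molecular formula is C2H4O3.

C2H4O3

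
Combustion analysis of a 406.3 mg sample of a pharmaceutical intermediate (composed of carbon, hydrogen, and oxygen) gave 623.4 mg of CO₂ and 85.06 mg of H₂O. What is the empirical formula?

mol C = 0.6234 g CO₂ ÷ 44.009 g/mol = 0.014165 mol
mol H = 2 × 0.08506 g H₂O ÷ 18.015 g/mol = 0.0094432 mol
mass O = 0.4063 − (0.17014 + 0.0095188) = 0.22664 g → mol O = 0.22664 ÷ 15.999 = 0.014166 mol
Divide by the smallest (0.0094432 mol): C 1.500, H 1.000, O 1.500
Multiplying each by 2 gives whole numbers: C 3.00, H 2.00, O 3.00

C3H2O3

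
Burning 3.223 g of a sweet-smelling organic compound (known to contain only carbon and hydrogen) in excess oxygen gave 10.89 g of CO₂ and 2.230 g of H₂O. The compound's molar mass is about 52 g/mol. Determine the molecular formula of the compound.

C4H4

mol C = 10.89 g CO₂ ÷ 44.009 g/mol = 0.24745 mol
mol H = 2 × 2.230 g H₂O ÷ 18.015 g/mol = 0.24757 mol
Divide by the smallest (0.24745 mol): C 1.000, H 1.000
Empirical formula: CH
Empirical-formula mass = 13.02 g/mol; 52 ÷ 13.02 ≈ 4, so the molecular formula is C4H4.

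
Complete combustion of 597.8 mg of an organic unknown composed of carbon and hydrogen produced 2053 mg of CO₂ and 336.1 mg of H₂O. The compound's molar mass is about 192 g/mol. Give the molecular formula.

mol C = 2.053 g CO₂ ÷ 44.009 g/mol = 0.046650 mol
mol H = 2 × 0.3361 g H₂O ÷ 18.015 g/mol = 0.037313 mol
Divide by the smallest (0.037313 mol): C 1.250, H 1.000
Multiplying each by 4 gives whole numbers: C 5.00, H 4.00
Empirical formula: C5H4
Empirical-formula mass = 64.09 g/mol; 192 ÷ 64.09 ≈ 3, so the molecular formula is C15H12.

C15H12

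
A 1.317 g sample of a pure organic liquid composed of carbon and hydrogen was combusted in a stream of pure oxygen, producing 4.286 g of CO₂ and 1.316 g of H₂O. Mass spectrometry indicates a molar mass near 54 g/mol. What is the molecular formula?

C4H6

mol C = 4.286 g CO₂ ÷ 44.009 g/mol = 0.097389 mol
mol H = 2 × 1.316 g H₂O ÷ 18.015 g/mol = 0.14610 mol
Divide by the smallest (0.097389 mol): C 1.000, H 1.500
Multiplying each by 2 gives whole numbers: C 2.00, H 3.00
Empirical formula: C2H3
Empirical-formula mass = 27.05 g/mol; 54 ÷ 27.05 ≈ 2, so the molecular formula is C4H6.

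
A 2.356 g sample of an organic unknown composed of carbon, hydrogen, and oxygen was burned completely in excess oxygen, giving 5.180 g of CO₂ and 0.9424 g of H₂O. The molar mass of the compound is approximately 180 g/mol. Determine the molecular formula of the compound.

C9H8O4

mol C = 5.180 g CO₂ ÷ 44.009 g/mol = 0.11770 mol
mol H = 2 × 0.9424 g H₂O ÷ 18.015 g/mol = 0.10462 mol
mass O = 2.356 − (1.4137 + 0.10546) = 0.83681 g → mol O = 0.83681 ÷ 15.999 = 0.052304 mol
Divide by the smallest (0.052304 mol): C 2.250, H 2.000, O 1.000
Multiplying each by 4 gives whole numbers: C 9.00, H 8.00, O 4.00
Empirical formula: C9H8O4
Empirical-formula mass = 180.16 g/mol; 180 ÷ 180.16 ≈ 1, so the molecular formula is C9H8O4.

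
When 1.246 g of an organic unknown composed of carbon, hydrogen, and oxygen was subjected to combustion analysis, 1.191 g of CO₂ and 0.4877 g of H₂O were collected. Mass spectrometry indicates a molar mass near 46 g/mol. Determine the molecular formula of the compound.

mol C = 1.191 g CO₂ ÷ 44.009 g/mol = 0.027063 mol
mol H = 2 × 0.4877 g H₂O ÷ 18.015 g/mol = 0.054144 mol
mass O = 1.246 − (0.32505 + 0.054577) = 0.86637 g → mol O = 0.86637 ÷ 15.999 = 0.054152 mol
Divide by the smallest (0.027063 mol): C 1.000, H 2.001, O 2.001
Empirical formula: CH2O2
Empirical-formula mass = 46.02 g/mol; 46 ÷ 46.02 ≈ 1, so the molecular formula is CH2O2.

CH2O2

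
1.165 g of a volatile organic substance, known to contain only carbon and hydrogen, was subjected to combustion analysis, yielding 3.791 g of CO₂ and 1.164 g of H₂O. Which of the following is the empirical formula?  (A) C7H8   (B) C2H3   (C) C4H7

(B) C2H3

mol C = 3.791 g CO₂ ÷ 44.009 g/mol = 0.086141 mol
mol H = 2 × 1.164 g H₂O ÷ 18.015 g/mol = 0.12923 mol
Divide by the smallest (0.086141 mol): C 1.000, H 1.500
Multiplying each by 2 gives whole numbers: C 2.00, H 3.00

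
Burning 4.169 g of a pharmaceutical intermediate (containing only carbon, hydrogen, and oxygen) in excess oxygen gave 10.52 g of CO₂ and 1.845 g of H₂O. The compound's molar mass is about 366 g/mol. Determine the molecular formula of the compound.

C21H18O6

mol C = 10.52 g CO₂ ÷ 44.009 g/mol = 0.23904 mol
mol H = 2 × 1.845 g H₂O ÷ 18.015 g/mol = 0.20483 mol
mass O = 4.169 − (2.8711 + 0.20647) = 1.0914 g → mol O = 1.0914 ÷ 15.999 = 0.068217 mol
Divide by the smallest (0.068217 mol): C 3.504, H 3.003, O 1.000
Multiplying each by 2 gives whole numbers: C 7.01, H 6.01, O 2.00
Empirical formula: C7H6O2
Empirical-formula mass = 122.12 g/mol; 366 ÷ 122.12 ≈ 3, so the molecular formula is C21H18O6.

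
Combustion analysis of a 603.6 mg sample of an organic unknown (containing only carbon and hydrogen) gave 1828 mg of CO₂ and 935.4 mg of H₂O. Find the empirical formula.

mol C = 1.828 g CO₂ ÷ 44.009 g/mol = 0.041537 mol
mol H = 2 × 0.9354 g H₂O ÷ 18.015 g/mol = 0.10385 mol
Divide by the smallest (0.041537 mol): C 1.000, H 2.500
Multiplying each by 2 gives whole numbers: C 2.00, H 5.00

C2H5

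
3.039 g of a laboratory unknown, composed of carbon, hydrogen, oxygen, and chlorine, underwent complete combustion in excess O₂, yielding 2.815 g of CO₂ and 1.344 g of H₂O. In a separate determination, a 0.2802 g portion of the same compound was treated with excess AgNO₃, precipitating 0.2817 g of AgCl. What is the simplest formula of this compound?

C3H7ClO4

mol C = 2.815 g CO₂ ÷ 44.009 g/mol = 0.063964 mol
mol H = 2 × 1.344 g H₂O ÷ 18.015 g/mol = 0.14921 mol
From the AgCl data: mol Cl per gram of compound = (0.2817 ÷ 143.318) ÷ 0.2802 = 0.0070148 mol/g, so in the 3.039 g combustion sample mol Cl = 0.021318 mol
mass O = 3.039 − (0.76827 + 0.15040 + 0.75573) = 1.3646 g → mol O = 1.3646 ÷ 15.999 = 0.085293 mol
Divide by the smallest (0.021318 mol): C 3.000, H 6.999, Cl 1.000, O 4.001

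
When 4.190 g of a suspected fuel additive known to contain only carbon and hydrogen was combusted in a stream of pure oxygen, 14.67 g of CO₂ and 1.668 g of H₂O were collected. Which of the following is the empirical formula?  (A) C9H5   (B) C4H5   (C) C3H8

(A) C9H5

mol C = 14.67 g CO₂ ÷ 44.009 g/mol = 0.33334 mol
mol H = 2 × 1.668 g H₂O ÷ 18.015 g/mol = 0.18518 mol
Divide by the smallest (0.18518 mol): C 1.800, H 1.000
Multiplying each by 5 gives whole numbers: C 9.00, H 5.00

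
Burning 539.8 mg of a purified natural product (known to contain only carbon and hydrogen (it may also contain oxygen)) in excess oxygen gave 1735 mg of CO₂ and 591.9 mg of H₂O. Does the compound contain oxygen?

no

mol C = 1.735 g CO₂ ÷ 44.009 g/mol = 0.039424 mol
mol H = 2 × 0.5919 g H₂O ÷ 18.015 g/mol = 0.065712 mol
C and H together account for 0.53976 g — essentially the entire 0.5398 g sample — so the compound contains no oxygen.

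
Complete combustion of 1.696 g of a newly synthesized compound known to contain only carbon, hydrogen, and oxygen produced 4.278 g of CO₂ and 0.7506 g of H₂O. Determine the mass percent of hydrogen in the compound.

4.95%

mol C = 4.278 g CO₂ ÷ 44.009 g/mol = 0.097207 mol
mol H = 2 × 0.7506 g H₂O ÷ 18.015 g/mol = 0.083331 mol
mass O = 1.696 − (1.1676 + 0.083997) = 0.44444 g → mol O = 0.44444 ÷ 15.999 = 0.027780 mol
mass % H = 0.083997 g ÷ 1.696 g × 100%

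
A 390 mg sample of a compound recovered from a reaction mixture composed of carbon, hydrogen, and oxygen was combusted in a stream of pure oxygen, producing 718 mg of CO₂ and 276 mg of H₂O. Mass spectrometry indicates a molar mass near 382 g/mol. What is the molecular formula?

C16H30O10

mol C = 0.718 g CO₂ ÷ 44.009 g/mol = 0.01631 mol
mol H = 2 × 0.276 g H₂O ÷ 18.015 g/mol = 0.03064 mol
mass O = 0.390 − (0.1960 + 0.03089) = 0.1632 g → mol O = 0.1632 ÷ 15.999 = 0.01020 mol
Divide by the smallest (0.01020 mol): C 1.600, H 3.005, O 1.000
Multiplying each by 5 gives whole numbers: C 8.00, H 15.02, O 5.00
Empirical formula: C8H15O5
Empirical-formula mass = 191.20 g/mol; 382 ÷ 191.20 ≈ 2, so the molecular formula is C16H30O10.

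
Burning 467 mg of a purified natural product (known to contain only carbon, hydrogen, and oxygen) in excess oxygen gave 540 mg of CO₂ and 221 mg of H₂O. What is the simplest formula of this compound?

mol C = 0.540 g CO₂ ÷ 44.009 g/mol = 0.01227 mol
mol H = 2 × 0.221 g H₂O ÷ 18.015 g/mol = 0.02454 mol
mass O = 0.467 − (0.1474 + 0.02473) = 0.2949 g → mol O = 0.2949 ÷ 15.999 = 0.01843 mol
Divide by the smallest (0.01227 mol): C 1.000, H 2.000, O 1.502
Multiplying each by 2 gives whole numbers: C 2.00, H 4.00, O 3.00

C2H4O3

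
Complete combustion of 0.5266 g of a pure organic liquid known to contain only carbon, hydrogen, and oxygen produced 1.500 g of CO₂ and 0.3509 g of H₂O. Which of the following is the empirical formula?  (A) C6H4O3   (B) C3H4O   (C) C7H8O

(C) C7H8O

mol C = 1.500 g CO₂ ÷ 44.009 g/mol = 0.034084 mol
mol H = 2 × 0.3509 g H₂O ÷ 18.015 g/mol = 0.038956 mol
mass O = 0.5266 − (0.40938 + 0.039268) = 0.077950 g → mol O = 0.077950 ÷ 15.999 = 0.0048722 mol
Divide by the smallest (0.0048722 mol): C 6.996, H 7.996, O 1.000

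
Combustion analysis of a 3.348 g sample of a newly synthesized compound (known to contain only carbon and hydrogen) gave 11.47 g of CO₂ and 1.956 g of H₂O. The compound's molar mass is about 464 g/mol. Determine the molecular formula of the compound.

mol C = 11.47 g CO₂ ÷ 44.009 g/mol = 0.26063 mol
mol H = 2 × 1.956 g H₂O ÷ 18.015 g/mol = 0.21715 mol
Divide by the smallest (0.21715 mol): C 1.200, H 1.000
Multiplying each by 5 gives whole numbers: C 6.00, H 5.00
Empirical formula: C6H5
Empirical-formula mass = 77.11 g/mol; 464 ÷ 77.11 ≈ 6, so the molecular formula is C36H30.

C36H30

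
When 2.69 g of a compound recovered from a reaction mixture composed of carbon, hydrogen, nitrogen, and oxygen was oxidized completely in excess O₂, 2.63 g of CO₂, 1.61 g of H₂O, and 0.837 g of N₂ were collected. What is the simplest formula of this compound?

CH3NO

mol C = 2.63 g CO₂ ÷ 44.009 g/mol = 0.05976 mol
mol H = 2 × 1.61 g H₂O ÷ 18.015 g/mol = 0.1787 mol
mol N = 2 × 0.837 g N₂ ÷ 28.014 g/mol = 0.05976 mol
mass O = 2.69 − (0.7178 + 0.1802 + 0.8370) = 0.9550 g → mol O = 0.9550 ÷ 15.999 = 0.05969 mol
Divide by the smallest (0.05969 mol): C 1.001, H 2.994, N 1.001, O 1.000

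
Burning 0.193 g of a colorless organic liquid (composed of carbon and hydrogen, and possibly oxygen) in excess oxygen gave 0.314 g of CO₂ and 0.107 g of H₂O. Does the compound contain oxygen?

mol C = 0.314 g CO₂ ÷ 44.009 g/mol = 0.007135 mol
mol H = 2 × 0.107 g H₂O ÷ 18.015 g/mol = 0.01188 mol
C and H account for only 0.09767 g of the 0.193 g sample; the remaining 0.09533 g must be oxygen.

yes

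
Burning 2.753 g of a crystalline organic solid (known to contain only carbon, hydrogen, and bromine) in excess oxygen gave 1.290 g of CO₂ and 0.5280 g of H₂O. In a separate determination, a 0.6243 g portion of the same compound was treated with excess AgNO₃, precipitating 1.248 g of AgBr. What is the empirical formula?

CH2Br

mol C = 1.290 g CO₂ ÷ 44.009 g/mol = 0.029312 mol
mol H = 2 × 0.5280 g H₂O ÷ 18.015 g/mol = 0.058618 mol
From the AgBr data: mol Br per gram of compound = (1.248 ÷ 187.772) ÷ 0.6243 = 0.010646 mol/g, so in the 2.753 g combustion sample mol Br = 0.029309 mol
Divide by the smallest (0.029309 mol): C 1.000, H 2.000, Br 1.000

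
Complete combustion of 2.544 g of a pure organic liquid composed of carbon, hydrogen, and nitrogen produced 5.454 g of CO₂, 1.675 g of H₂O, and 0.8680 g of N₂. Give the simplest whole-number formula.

mol C = 5.454 g CO₂ ÷ 44.009 g/mol = 0.12393 mol
mol H = 2 × 1.675 g H₂O ÷ 18.015 g/mol = 0.18596 mol
mol N = 2 × 0.8680 g N₂ ÷ 28.014 g/mol = 0.061969 mol
Divide by the smallest (0.061969 mol): C 2.000, H 3.001, N 1.000

C2H3N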